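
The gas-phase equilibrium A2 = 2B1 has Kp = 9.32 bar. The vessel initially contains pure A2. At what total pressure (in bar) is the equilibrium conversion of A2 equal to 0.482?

P = 7.7 bar

Basis: 1 mol A2 initially; let X = conversion of A2. Extent ξ = X.
Moles: n_A2 = 1 − X; n_B1 = 2X.
Summing: n_T = 1 + X.
Kp = p_B1^2 / (p_A2) with p_i = (n_i/n_T)·P.
At X = 0.482: the mole-fraction product g(X) = Π y_i^ν_i = 1.211. Since Kp = g(X)·P^{1}, P = (Kp/g)^(1/1) = (9.32/1.211)^(1/1) = 7.7 bar.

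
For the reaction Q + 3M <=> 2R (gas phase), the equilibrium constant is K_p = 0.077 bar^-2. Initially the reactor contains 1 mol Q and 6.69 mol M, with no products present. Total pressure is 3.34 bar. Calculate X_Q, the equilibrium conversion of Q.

Take 1 mol Q as basis and let X be its fractional conversion, so ξ = X.
At extent ξ: n_Q = 1 − X; n_M = 6.69 − 3X; n_R = 2X.
Total moles n_T = 7.69 − 2X.
Mole fractions y_i = n_i/n_T; K_p = p_R^2 / (p_Q p_M^3) with p_i = y_i·P.
Substituting and setting equal to 0.077 bar^-2 gives a polynomial in X; the root in (0,1) is X = 0.541.

X = 0.541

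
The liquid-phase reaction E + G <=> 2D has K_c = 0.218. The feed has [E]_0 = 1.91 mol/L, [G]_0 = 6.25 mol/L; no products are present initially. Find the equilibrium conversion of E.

Let X = conversion of E; extent ξ = 1.91·X mol/L.
Concentrations: [E] = 1.91 − 1.91X; [G] = 6.25 − 1.91X; [D] = 3.82X.
K_c = [D]^2 / ([E] [G]).
Solving K_c = 0.218 for X ∈ (0,1): X = 0.328.

X = 0.328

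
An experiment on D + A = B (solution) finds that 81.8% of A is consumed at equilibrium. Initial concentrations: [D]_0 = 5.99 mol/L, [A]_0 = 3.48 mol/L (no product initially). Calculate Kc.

Kc = 1.43 L/mol

Let X = conversion of A.
Concentrations: [D] = 5.99 − 3.48X; [A] = 3.48 − 3.48X; [B] = 3.48X.
At X = 0.818: [D] = 3.14, [A] = 0.633, [B] = 2.85.
Kc = [B] / ([D] [A]) = 1.43 L/mol.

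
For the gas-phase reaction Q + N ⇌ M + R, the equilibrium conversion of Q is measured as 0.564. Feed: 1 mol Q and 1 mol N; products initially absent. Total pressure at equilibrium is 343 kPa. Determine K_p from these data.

Basis: 1 mol Q initially; let X = conversion of Q. Extent ξ = X.
Species balance: n_Q = 1 − X; n_N = 1 − X; n_M = X; n_R = X.
n_T stays at 2 (no change in mole number).
At X = 0.564: n_Q = 0.436, n_N = 0.436, n_M = 0.564, n_R = 0.564, n_T = 2.
p_i = (n_i/n_T)·P. K_p = p_M p_R / (p_Q p_N) = 1.67.

K_p = 1.67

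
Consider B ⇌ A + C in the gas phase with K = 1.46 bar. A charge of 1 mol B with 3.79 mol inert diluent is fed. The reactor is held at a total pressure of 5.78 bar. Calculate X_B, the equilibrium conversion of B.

Basis: 1 mol B initially; let X = conversion of B. Extent ξ = X.
At extent ξ: n_B = 1 − X; n_A = X; n_C = X; n_I = 3.79 (inert).
Summing: n_T = 4.79 + X.
With p_i = (n_i/n_T)P, K = p_A p_C / (p_B).
Equating to 1.46 bar and solving on 0 < X < 1: X = 0.672.

X = 0.672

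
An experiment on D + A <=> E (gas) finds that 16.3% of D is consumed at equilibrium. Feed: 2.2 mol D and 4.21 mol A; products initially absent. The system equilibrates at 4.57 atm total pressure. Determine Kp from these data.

Kp = 0.067 atm^-1

Basis: 2.2 mol D initially; let X = conversion of D. Extent ξ = 2.2X.
At extent ξ: n_D = 2.2 − 2.2X; n_A = 4.21 − 2.2X; n_E = 2.2X.
Summing: n_T = 6.41 − 2.2X.
At X = 0.163: n_D = 1.84, n_A = 3.85, n_E = 0.359, n_T = 6.05.
p_i = (n_i/n_T)·P. Kp = p_E / (p_D p_A) = 0.067 atm^-1.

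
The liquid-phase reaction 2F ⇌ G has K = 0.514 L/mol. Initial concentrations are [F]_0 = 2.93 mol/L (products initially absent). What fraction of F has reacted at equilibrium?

X = 0.566

Let X = conversion of F; extent ξ = 2.93X/2 mol/L.
Concentrations: [F] = 2.93 − 2.93X; [G] = 1.47X.
K = [G] / ([F]^2).
Solving K = 0.514 for X ∈ (0,1): X = 0.566.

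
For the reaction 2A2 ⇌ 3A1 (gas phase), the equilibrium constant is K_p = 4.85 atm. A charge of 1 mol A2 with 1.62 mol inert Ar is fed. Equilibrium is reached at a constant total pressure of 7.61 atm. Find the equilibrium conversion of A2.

Take 1 mol A2 as basis and let X be its fractional conversion, so ξ = 0.5X.
Mole table: n_A2 = 1 − X; n_A1 = 1.5X; n_I = 1.62 (inert).
n_T = Σnᵢ = 2.62 + 0.5X.
Mole fractions y_i = n_i/n_T; K_p = p_A1^3 / (p_A2^2) with p_i = y_i·P.
Setting this equal to 4.85 atm and taking the physical root (0 < X < 1) gives X = 0.508.

X = 0.508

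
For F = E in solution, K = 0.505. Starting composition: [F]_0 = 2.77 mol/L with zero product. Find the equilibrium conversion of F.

Let X = conversion of F; extent ξ = 2.77·X mol/L.
Concentrations: [F] = 2.77 − 2.77X; [E] = 2.77X.
K = [E] / ([F]).
Setting equal to 0.505 and solving for X on (0,1) gives X = 0.336.

X = 0.336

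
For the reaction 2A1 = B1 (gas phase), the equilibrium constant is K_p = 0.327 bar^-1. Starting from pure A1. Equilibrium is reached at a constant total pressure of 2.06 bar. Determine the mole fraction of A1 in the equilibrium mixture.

Take 1 mol A1 as basis and let X be its fractional conversion, so ξ = 0.5X.
Mole table: n_A1 = 1 − X; n_B1 = 0.5X.
Summing: n_T = 1 − 0.5X.
With p_i = (n_i/n_T)P, K_p = p_B1 / (p_A1^2).
Setting this equal to 0.327 bar^-1 and taking the physical root (0 < X < 1) gives X = 0.480.
Then n_A1 = 0.52, n_T = 0.76, so y_A1 = 0.684.

y_A1 = 0.684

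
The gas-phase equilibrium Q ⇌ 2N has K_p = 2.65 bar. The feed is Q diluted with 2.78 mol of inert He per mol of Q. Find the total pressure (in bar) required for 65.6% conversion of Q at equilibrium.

P = 2.35 bar

Basis: 1 mol Q initially; let X = conversion of Q. Extent ξ = X.
Species balance: n_Q = 1 − X; n_N = 2X; n_I = 2.78 (inert).
Total moles n_T = 3.78 + X.
K_p = p_N^2 / (p_Q) with p_i = (n_i/n_T)·P.
At X = 0.656: the mole-fraction product g(X) = Π y_i^ν_i = 1.128. Since K_p = g(X)·P^{1}, P = (K_p/g)^(1/1) = (2.65/1.128)^(1/1) = 2.35 bar.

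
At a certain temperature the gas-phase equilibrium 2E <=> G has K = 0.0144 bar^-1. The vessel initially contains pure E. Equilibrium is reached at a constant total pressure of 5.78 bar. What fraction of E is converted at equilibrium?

X = 0.134

Take 1 mol E as basis and let X be its fractional conversion, so ξ = 0.5X.
Moles: n_E = 1 − X; n_G = 0.5X.
Summing: n_T = 1 − 0.5X.
y_i = n_i/n_T, p_i = y_i·P. K = p_G / (p_E^2).
Setting this equal to 0.0144 bar^-1 and taking the physical root (0 < X < 1) gives X = 0.134.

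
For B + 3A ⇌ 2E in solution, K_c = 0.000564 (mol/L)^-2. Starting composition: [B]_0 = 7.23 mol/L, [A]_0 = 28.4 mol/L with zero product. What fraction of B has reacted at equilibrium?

X = 0.343

Let X = conversion of B; extent ξ = 7.23·X mol/L.
Concentrations: [B] = 7.23 − 7.23X; [A] = 28.4 − 21.7X; [E] = 14.5X.
K_c = [E]^2 / ([B] [A]^3).
Setting equal to 0.000564 and solving for X on (0,1) gives X = 0.343.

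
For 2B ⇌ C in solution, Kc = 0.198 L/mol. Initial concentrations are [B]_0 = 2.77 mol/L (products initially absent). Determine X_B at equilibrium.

Let X = conversion of B; extent ξ = 2.77X/2 mol/L.
Concentrations: [B] = 2.77 − 2.77X; [C] = 1.39X.
Kc = [C] / ([B]^2).
Setting equal to 0.198 and solving for X on (0,1) gives X = 0.398.

X = 0.398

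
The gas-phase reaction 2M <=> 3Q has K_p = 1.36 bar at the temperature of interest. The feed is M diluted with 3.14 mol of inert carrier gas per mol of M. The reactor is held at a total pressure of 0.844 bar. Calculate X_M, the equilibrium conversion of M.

Basis: 1 mol M initially; let X = conversion of M. Extent ξ = 0.5X.
At extent ξ: n_M = 1 − X; n_Q = 1.5X; n_I = 3.14 (inert).
Summing: n_T = 4.14 + 0.5X.
y_i = n_i/n_T, p_i = y_i·P. K_p = p_Q^3 / (p_M^2).
Substituting and setting equal to 1.36 bar gives a polynomial in X; the root in (0,1) is X = 0.645.

X = 0.645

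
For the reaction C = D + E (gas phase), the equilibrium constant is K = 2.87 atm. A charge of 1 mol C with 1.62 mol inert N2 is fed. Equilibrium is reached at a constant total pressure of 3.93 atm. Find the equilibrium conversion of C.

Basis: 1 mol C initially; let X = conversion of C. Extent ξ = X.
Species balance: n_C = 1 − X; n_D = X; n_E = X; n_I = 1.62 (inert).
n_T = Σnᵢ = 2.62 + X.
With p_i = (n_i/n_T)P, K = p_D p_E / (p_C).
Setting this equal to 2.87 atm and taking the physical root (0 < X < 1) gives X = 0.764.

X = 0.764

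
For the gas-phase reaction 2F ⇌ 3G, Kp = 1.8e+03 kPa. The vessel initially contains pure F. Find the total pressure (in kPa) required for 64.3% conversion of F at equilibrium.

Take 1 mol F as basis and let X be its fractional conversion, so ξ = 0.5X.
Mole table: n_F = 1 − X; n_G = 1.5X.
Total moles n_T = 1 + 0.5X.
Kp = p_G^3 / (p_F^2) with p_i = (n_i/n_T)·P.
At X = 0.643: the mole-fraction product g(X) = Π y_i^ν_i = 5.327. Since Kp = g(X)·P^{1}, P = (Kp/g)^(1/1) = (1.8e+03/5.327)^(1/1) = 338 kPa.

P = 338 kPa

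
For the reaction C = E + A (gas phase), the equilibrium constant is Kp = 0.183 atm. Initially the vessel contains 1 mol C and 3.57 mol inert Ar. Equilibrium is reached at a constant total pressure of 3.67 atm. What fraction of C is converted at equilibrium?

Take 1 mol C as basis and let X be its fractional conversion, so ξ = X.
Mole table: n_C = 1 − X; n_E = X; n_A = X; n_I = 3.57 (inert).
Summing: n_T = 4.57 + X.
Mole fractions y_i = n_i/n_T; Kp = p_E p_A / (p_C) with p_i = y_i·P.
This yields a degree-2 equation in X; solving on (0,1), X = 0.389.

X = 0.389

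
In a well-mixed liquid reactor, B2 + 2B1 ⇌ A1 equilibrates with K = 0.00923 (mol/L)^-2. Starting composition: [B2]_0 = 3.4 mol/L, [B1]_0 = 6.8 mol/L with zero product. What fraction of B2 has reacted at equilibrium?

X = 0.210

Let X = conversion of B2; extent ξ = 3.4·X mol/L.
Concentrations: [B2] = 3.4 − 3.4X; [B1] = 6.8 − 6.8X; [A1] = 3.4X.
K = [A1] / ([B2] [B1]^2).
Setting equal to 0.00923 and solving for X on (0,1) gives X = 0.210.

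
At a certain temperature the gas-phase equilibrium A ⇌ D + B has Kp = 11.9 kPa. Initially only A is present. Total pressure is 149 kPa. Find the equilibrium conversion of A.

X = 0.272

Basis: 1 mol A initially; let X = conversion of A. Extent ξ = X.
At extent ξ: n_A = 1 − X; n_D = X; n_B = X.
Summing: n_T = 1 + X.
With p_i = (n_i/n_T)P, Kp = p_D p_B / (p_A).
Substituting and setting equal to 11.9 kPa gives a polynomial in X; the root in (0,1) is X = 0.272.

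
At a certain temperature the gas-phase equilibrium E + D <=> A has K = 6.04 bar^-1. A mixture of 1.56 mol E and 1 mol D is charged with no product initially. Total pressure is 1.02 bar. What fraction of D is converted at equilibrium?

Basis: 1 mol D initially; let X = conversion of D. Extent ξ = X.
Mole table: n_E = 1.56 − X; n_D = 1 − X; n_A = X.
Summing: n_T = 2.56 − X.
y_i = n_i/n_T, p_i = y_i·P. K = p_A / (p_E p_D).
This yields a degree-2 equation in X; solving on (0,1), X = 0.736.

X = 0.736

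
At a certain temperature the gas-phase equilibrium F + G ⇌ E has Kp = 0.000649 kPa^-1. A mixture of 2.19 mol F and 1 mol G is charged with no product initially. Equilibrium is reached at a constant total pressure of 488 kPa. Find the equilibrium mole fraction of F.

Let X = conversion of G (basis 1 mol G); extent of reaction ξ = X.
Moles: n_F = 2.19 − X; n_G = 1 − X; n_E = X.
Summing: n_T = 3.19 − X.
y_i = n_i/n_T, p_i = y_i·P. Kp = p_E / (p_F p_G).
Equating to 0.000649 kPa^-1 and solving on 0 < X < 1: X = 0.175.
Then n_F = 2.02, n_T = 3.02, so y_F = 0.668.

y_F = 0.668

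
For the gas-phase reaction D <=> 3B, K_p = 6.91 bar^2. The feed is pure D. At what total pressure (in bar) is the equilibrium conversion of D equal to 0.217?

P = 6.35 bar

Basis: 1 mol D initially; let X = conversion of D. Extent ξ = X.
Moles: n_D = 1 − X; n_B = 3X.
n_T = Σnᵢ = 1 + 2X.
K_p = p_B^3 / (p_D) with p_i = (n_i/n_T)·P.
At X = 0.217: the mole-fraction product g(X) = Π y_i^ν_i = 0.1713. Since K_p = g(X)·P^{2}, P = (K_p/g)^(1/2) = (6.91/0.1713)^(1/2) = 6.35 bar.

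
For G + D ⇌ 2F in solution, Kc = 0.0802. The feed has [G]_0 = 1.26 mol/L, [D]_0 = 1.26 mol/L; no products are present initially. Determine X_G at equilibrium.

X = 0.124

Let X = conversion of G; extent ξ = 1.26·X mol/L.
Concentrations: [G] = 1.26 − 1.26X; [D] = 1.26 − 1.26X; [F] = 2.52X.
Kc = [F]^2 / ([G] [D]).
Solving Kc = 0.0802 for X ∈ (0,1): X = 0.124.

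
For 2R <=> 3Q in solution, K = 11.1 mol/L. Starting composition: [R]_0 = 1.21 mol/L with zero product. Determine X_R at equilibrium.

X = 0.668

Let X = conversion of R; extent ξ = 1.21X/2 mol/L.
Concentrations: [R] = 1.21 − 1.21X; [Q] = 1.81X.
K = [Q]^3 / ([R]^2).
This equals 11.1 at X = 0.668 (the root in 0 < X < 1).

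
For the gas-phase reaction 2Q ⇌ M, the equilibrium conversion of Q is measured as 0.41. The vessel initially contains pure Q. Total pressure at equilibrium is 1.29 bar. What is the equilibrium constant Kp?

Kp = 0.363 bar^-1

Let X = conversion of Q (basis 1 mol Q); extent of reaction ξ = 0.5X.
Mole table: n_Q = 1 − X; n_M = 0.5X.
n_T = Σnᵢ = 1 − 0.5X.
At X = 0.41: n_Q = 0.59, n_M = 0.205, n_T = 0.795.
p_i = (n_i/n_T)·P. Kp = p_M / (p_Q^2) = 0.363 bar^-1.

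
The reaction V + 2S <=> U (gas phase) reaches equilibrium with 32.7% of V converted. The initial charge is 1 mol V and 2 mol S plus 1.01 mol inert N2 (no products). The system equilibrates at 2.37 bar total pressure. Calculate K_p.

Let X = conversion of V (basis 1 mol V); extent of reaction ξ = X.
At extent ξ: n_V = 1 − X; n_S = 2 − 2X; n_U = X; n_I = 1.01 (inert).
n_T = Σnᵢ = 4.01 − 2X.
At X = 0.327: n_V = 0.673, n_S = 1.35, n_U = 0.327, n_T = 3.36.
p_i = (n_i/n_T)·P. K_p = p_U / (p_V p_S^2) = 0.538 bar^-2.

K_p = 0.538 bar^-2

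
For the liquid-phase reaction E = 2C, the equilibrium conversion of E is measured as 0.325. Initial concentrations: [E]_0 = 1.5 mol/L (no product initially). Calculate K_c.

K_c = 0.939 mol/L

Let X = conversion of E.
Concentrations: [E] = 1.5 − 1.5X; [C] = 3X.
At X = 0.325: [E] = 1.01, [C] = 0.975.
K_c = [C]^2 / ([E]) = 0.939 mol/L.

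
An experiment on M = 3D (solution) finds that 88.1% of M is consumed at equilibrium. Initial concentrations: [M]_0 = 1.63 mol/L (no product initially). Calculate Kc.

Let X = conversion of M.
Concentrations: [M] = 1.63 − 1.63X; [D] = 4.89X.
At X = 0.881: [M] = 0.194, [D] = 4.31.
Kc = [D]^3 / ([M]) = 412 (mol/L)^2.

Kc = 412 (mol/L)^2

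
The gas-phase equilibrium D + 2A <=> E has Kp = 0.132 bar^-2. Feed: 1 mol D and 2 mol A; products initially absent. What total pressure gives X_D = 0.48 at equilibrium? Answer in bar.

Basis: 1 mol D initially; let X = conversion of D. Extent ξ = X.
At extent ξ: n_D = 1 − X; n_A = 2 − 2X; n_E = X.
n_T = Σnᵢ = 3 − 2X.
Kp = p_E / (p_D p_A^2) with p_i = (n_i/n_T)·P.
At X = 0.48: the mole-fraction product g(X) = Π y_i^ν_i = 3.552. Since Kp = g(X)·P^{-2}, P = (g/Kp)^(1/2) = (3.552/0.132)^(1/2) = 5.19 bar.

P = 5.19 bar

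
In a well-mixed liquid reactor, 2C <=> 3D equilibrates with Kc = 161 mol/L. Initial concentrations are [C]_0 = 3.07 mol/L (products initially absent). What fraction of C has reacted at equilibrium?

X = 0.814

Let X = conversion of C; extent ξ = 3.07X/2 mol/L.
Concentrations: [C] = 3.07 − 3.07X; [D] = 4.6X.
Kc = [D]^3 / ([C]^2).
Setting equal to 161 and solving for X on (0,1) gives X = 0.814.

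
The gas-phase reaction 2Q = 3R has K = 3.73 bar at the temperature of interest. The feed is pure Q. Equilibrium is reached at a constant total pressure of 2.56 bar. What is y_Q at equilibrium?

y_Q = 0.392

Let X = conversion of Q (basis 1 mol Q); extent of reaction ξ = 0.5X.
Species balance: n_Q = 1 − X; n_R = 1.5X.
Summing: n_T = 1 + 0.5X.
With p_i = (n_i/n_T)P, K = p_R^3 / (p_Q^2).
This yields a degree-3 equation in X; solving on (0,1), X = 0.508.
Then n_Q = 0.492, n_T = 1.25, so y_Q = 0.392.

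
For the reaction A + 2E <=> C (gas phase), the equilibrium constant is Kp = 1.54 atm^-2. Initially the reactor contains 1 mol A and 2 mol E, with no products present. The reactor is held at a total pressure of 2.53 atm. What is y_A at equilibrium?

y_A = 0.211

Let X = conversion of A (basis 1 mol A); extent of reaction ξ = X.
Moles: n_A = 1 − X; n_E = 2 − 2X; n_C = X.
Total moles n_T = 3 − 2X.
With p_i = (n_i/n_T)P, Kp = p_C / (p_A p_E^2).
Substituting and setting equal to 1.54 atm^-2 gives a polynomial in X; the root in (0,1) is X = 0.636.
Then n_A = 0.364, n_T = 1.73, so y_A = 0.211.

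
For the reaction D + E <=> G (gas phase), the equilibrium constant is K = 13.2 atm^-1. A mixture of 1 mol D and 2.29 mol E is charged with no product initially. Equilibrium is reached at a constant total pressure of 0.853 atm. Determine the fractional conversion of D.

Take 1 mol D as basis and let X be its fractional conversion, so ξ = X.
At extent ξ: n_D = 1 − X; n_E = 2.29 − X; n_G = X.
n_T = Σnᵢ = 3.29 − X.
Mole fractions y_i = n_i/n_T; K = p_G / (p_D p_E) with p_i = y_i·P.
Setting this equal to 13.2 atm^-1 and taking the physical root (0 < X < 1) gives X = 0.869.

X = 0.869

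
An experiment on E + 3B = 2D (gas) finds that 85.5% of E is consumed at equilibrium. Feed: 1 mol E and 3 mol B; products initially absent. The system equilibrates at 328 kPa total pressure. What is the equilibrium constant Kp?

Kp = 0.0119 kPa^-2

Take 1 mol E as basis and let X be its fractional conversion, so ξ = X.
Moles: n_E = 1 − X; n_B = 3 − 3X; n_D = 2X.
Total moles n_T = 4 − 2X.
At X = 0.855: n_E = 0.145, n_B = 0.435, n_D = 1.71, n_T = 2.29.
p_i = (n_i/n_T)·P. Kp = p_D^2 / (p_E p_B^3) = 0.0119 kPa^-2.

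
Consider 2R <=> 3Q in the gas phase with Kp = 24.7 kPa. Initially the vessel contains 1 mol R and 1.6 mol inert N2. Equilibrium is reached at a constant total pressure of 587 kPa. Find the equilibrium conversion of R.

Basis: 1 mol R initially; let X = conversion of R. Extent ξ = 0.5X.
At extent ξ: n_R = 1 − X; n_Q = 1.5X; n_I = 1.6 (inert).
Summing: n_T = 2.6 + 0.5X.
Mole fractions y_i = n_i/n_T; Kp = p_Q^3 / (p_R^2) with p_i = y_i·P.
Substituting and setting equal to 24.7 kPa gives a polynomial in X; the root in (0,1) is X = 0.264.

X = 0.264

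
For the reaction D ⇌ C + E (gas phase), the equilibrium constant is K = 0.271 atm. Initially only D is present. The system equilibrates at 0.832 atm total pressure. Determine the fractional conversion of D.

X = 0.496

Basis: 1 mol D initially; let X = conversion of D. Extent ξ = X.
At extent ξ: n_D = 1 − X; n_C = X; n_E = X.
n_T = Σnᵢ = 1 + X.
y_i = n_i/n_T, p_i = y_i·P. K = p_C p_E / (p_D).
This yields a degree-2 equation in X; solving on (0,1), X = 0.496.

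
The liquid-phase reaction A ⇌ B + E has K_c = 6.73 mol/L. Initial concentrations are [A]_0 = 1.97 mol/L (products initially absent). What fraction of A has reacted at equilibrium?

X = 0.809

Let X = conversion of A; extent ξ = 1.97·X mol/L.
Concentrations: [A] = 1.97 − 1.97X; [B] = 1.97X; [E] = 1.97X.
K_c = [B] [E] / ([A]).
Setting equal to 6.73 and solving for X on (0,1) gives X = 0.809.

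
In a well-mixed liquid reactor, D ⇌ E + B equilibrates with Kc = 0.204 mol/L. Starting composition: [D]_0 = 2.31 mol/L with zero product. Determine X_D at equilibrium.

Let X = conversion of D; extent ξ = 2.31·X mol/L.
Concentrations: [D] = 2.31 − 2.31X; [E] = 2.31X; [B] = 2.31X.
Kc = [E] [B] / ([D]).
This equals 0.204 at X = 0.256 (the root in 0 < X < 1).

X = 0.256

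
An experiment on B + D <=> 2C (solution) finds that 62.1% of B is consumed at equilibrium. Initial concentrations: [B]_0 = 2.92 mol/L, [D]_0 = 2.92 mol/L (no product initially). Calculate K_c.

Let X = conversion of B.
Concentrations: [B] = 2.92 − 2.92X; [D] = 2.92 − 2.92X; [C] = 5.84X.
At X = 0.621: [B] = 1.11, [D] = 1.11, [C] = 3.63.
K_c = [C]^2 / ([B] [D]) = 10.7.

K_c = 10.7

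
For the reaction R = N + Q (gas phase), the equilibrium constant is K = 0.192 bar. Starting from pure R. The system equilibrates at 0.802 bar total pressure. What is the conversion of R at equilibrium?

Take 1 mol R as basis and let X be its fractional conversion, so ξ = X.
Mole table: n_R = 1 − X; n_N = X; n_Q = X.
Summing: n_T = 1 + X.
Mole fractions y_i = n_i/n_T; K = p_N p_Q / (p_R) with p_i = y_i·P.
Equating to 0.192 bar and solving on 0 < X < 1: X = 0.439.

X = 0.439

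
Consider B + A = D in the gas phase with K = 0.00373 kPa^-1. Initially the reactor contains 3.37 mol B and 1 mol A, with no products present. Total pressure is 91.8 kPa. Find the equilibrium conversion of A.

Take 1 mol A as basis and let X be its fractional conversion, so ξ = X.
Species balance: n_B = 3.37 − X; n_A = 1 − X; n_D = X.
n_T = Σnᵢ = 4.37 − X.
y_i = n_i/n_T, p_i = y_i·P. K = p_D / (p_B p_A).
Setting this equal to 0.00373 kPa^-1 and taking the physical root (0 < X < 1) gives X = 0.206.

X = 0.206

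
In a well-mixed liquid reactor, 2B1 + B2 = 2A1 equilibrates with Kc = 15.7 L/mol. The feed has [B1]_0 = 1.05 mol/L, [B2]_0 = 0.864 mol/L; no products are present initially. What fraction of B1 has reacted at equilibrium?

X = 0.733

Let X = conversion of B1; extent ξ = 1.05X/2 mol/L.
Concentrations: [B1] = 1.05 − 1.05X; [B2] = 0.864 − 0.525X; [A1] = 1.05X.
Kc = [A1]^2 / ([B1]^2 [B2]).
Setting equal to 15.7 and solving for X on (0,1) gives X = 0.733.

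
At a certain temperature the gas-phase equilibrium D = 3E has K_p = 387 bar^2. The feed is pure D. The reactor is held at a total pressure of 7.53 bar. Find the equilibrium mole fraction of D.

y_D = 0.105

Take 1 mol D as basis and let X be its fractional conversion, so ξ = X.
Moles: n_D = 1 − X; n_E = 3X.
Total moles n_T = 1 + 2X.
y_i = n_i/n_T, p_i = y_i·P. K_p = p_E^3 / (p_D).
This yields a degree-3 equation in X; solving on (0,1), X = 0.740.
Then n_D = 0.26, n_T = 2.48, so y_D = 0.105.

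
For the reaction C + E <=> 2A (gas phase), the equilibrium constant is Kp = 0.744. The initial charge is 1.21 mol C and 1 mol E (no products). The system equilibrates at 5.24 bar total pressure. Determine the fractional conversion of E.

X = 0.331

Basis: 1 mol E initially; let X = conversion of E. Extent ξ = X.
Mole table: n_C = 1.21 − X; n_E = 1 − X; n_A = 2X.
Since Δν = 0, n_T = 2.21 throughout.
Mole fractions y_i = n_i/n_T; Kp = p_A^2 / (p_C p_E) with p_i = y_i·P.
Equating to 0.744 and solving on 0 < X < 1: X = 0.331.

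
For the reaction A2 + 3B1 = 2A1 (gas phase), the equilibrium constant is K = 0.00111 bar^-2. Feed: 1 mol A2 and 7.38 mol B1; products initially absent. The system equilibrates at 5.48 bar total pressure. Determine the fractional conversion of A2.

Basis: 1 mol A2 initially; let X = conversion of A2. Extent ξ = X.
Mole table: n_A2 = 1 − X; n_B1 = 7.38 − 3X; n_A1 = 2X.
n_T = Σnᵢ = 8.38 − 2X.
With p_i = (n_i/n_T)P, K = p_A1^2 / (p_A2 p_B1^3).
Substituting and setting equal to 0.00111 bar^-2 gives a polynomial in X; the root in (0,1) is X = 0.184.

X = 0.184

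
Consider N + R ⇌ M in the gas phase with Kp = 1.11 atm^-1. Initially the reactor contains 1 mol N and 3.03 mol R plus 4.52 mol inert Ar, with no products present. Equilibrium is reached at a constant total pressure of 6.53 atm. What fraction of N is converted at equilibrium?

X = 0.684

Take 1 mol N as basis and let X be its fractional conversion, so ξ = X.
Species balance: n_N = 1 − X; n_R = 3.03 − X; n_M = X; n_I = 4.52 (inert).
n_T = Σnᵢ = 8.55 − X.
With p_i = (n_i/n_T)P, Kp = p_M / (p_N p_R).
Setting this equal to 1.11 atm^-1 and taking the physical root (0 < X < 1) gives X = 0.684.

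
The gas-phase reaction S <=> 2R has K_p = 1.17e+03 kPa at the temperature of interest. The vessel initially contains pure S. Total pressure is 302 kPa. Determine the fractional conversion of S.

Take 1 mol S as basis and let X be its fractional conversion, so ξ = X.
Moles: n_S = 1 − X; n_R = 2X.
Total moles n_T = 1 + X.
Mole fractions y_i = n_i/n_T; K_p = p_R^2 / (p_S) with p_i = y_i·P.
This yields a degree-2 equation in X; solving on (0,1), X = 0.701.

X = 0.701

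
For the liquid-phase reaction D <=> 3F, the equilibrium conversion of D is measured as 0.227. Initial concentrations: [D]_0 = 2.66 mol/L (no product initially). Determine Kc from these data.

Kc = 2.89 (mol/L)^2

Let X = conversion of D.
Concentrations: [D] = 2.66 − 2.66X; [F] = 7.98X.
At X = 0.227: [D] = 2.06, [F] = 1.81.
Kc = [F]^3 / ([D]) = 2.89 (mol/L)^2.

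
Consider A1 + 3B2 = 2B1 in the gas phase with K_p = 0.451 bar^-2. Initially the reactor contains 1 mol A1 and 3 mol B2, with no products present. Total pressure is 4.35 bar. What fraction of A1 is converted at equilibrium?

X = 0.543

Basis: 1 mol A1 initially; let X = conversion of A1. Extent ξ = X.
Moles: n_A1 = 1 − X; n_B2 = 3 − 3X; n_B1 = 2X.
n_T = Σnᵢ = 4 − 2X.
With p_i = (n_i/n_T)P, K_p = p_B1^2 / (p_A1 p_B2^3).
Setting this equal to 0.451 bar^-2 and taking the physical root (0 < X < 1) gives X = 0.543.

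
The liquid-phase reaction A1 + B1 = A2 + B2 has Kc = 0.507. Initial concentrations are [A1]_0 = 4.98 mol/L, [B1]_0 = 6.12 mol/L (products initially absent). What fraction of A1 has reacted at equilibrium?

X = 0.459

Let X = conversion of A1; extent ξ = 4.98·X mol/L.
Concentrations: [A1] = 4.98 − 4.98X; [B1] = 6.12 − 4.98X; [A2] = 4.98X; [B2] = 4.98X.
Kc = [A2] [B2] / ([A1] [B1]).
Solving Kc = 0.507 for X ∈ (0,1): X = 0.459.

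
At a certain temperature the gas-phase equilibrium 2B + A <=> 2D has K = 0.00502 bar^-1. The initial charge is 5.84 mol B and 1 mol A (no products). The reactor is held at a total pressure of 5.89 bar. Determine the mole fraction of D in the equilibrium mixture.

y_D = 0.050

Let X = conversion of A (basis 1 mol A); extent of reaction ξ = X.
Mole table: n_B = 5.84 − 2X; n_A = 1 − X; n_D = 2X.
Total moles n_T = 6.84 − X.
With p_i = (n_i/n_T)P, K = p_D^2 / (p_B^2 p_A).
This yields a degree-3 equation in X; solving on (0,1), X = 0.167.
Then n_D = 0.334, n_T = 6.67, so y_D = 0.050.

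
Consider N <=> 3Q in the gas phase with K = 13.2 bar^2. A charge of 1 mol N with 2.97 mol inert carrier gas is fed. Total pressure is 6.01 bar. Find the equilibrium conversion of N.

Take 1 mol N as basis and let X be its fractional conversion, so ξ = X.
Mole table: n_N = 1 − X; n_Q = 3X; n_I = 2.97 (inert).
n_T = Σnᵢ = 3.97 + 2X.
y_i = n_i/n_T, p_i = y_i·P. K = p_Q^3 / (p_N).
This yields a degree-3 equation in X; solving on (0,1), X = 0.541.

X = 0.541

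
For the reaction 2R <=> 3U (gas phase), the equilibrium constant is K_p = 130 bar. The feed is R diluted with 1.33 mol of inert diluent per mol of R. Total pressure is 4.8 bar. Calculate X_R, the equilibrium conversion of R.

Take 1 mol R as basis and let X be its fractional conversion, so ξ = 0.5X.
Moles: n_R = 1 − X; n_U = 1.5X; n_I = 1.33 (inert).
Total moles n_T = 2.33 + 0.5X.
y_i = n_i/n_T, p_i = y_i·P. K_p = p_U^3 / (p_R^2).
Substituting and setting equal to 130 bar gives a polynomial in X; the root in (0,1) is X = 0.837.

X = 0.837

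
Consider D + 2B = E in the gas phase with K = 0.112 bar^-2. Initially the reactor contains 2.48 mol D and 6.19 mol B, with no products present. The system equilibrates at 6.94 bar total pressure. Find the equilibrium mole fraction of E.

Let X = conversion of D (basis 2.48 mol D); extent of reaction ξ = 2.48X.
At extent ξ: n_D = 2.48 − 2.48X; n_B = 6.19 − 4.96X; n_E = 2.48X.
Summing: n_T = 8.67 − 4.96X.
y_i = n_i/n_T, p_i = y_i·P. K = p_E / (p_D p_B^2).
Setting this equal to 0.112 bar^-2 and taking the physical root (0 < X < 1) gives X = 0.624.
Then n_E = 1.55, n_T = 5.57, so y_E = 0.278.

y_E = 0.278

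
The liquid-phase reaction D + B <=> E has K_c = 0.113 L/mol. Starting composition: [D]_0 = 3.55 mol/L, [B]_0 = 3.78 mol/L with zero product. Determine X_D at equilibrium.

X = 0.247

Let X = conversion of D; extent ξ = 3.55·X mol/L.
Concentrations: [D] = 3.55 − 3.55X; [B] = 3.78 − 3.55X; [E] = 3.55X.
K_c = [E] / ([D] [B]).
Setting equal to 0.113 and solving for X on (0,1) gives X = 0.247.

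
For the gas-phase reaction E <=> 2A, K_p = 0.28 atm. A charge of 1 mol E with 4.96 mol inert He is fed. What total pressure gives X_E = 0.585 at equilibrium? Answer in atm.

P = 0.556 atm

Take 1 mol E as basis and let X be its fractional conversion, so ξ = X.
Species balance: n_E = 1 − X; n_A = 2X; n_I = 4.96 (inert).
Total moles n_T = 5.96 + X.
K_p = p_A^2 / (p_E) with p_i = (n_i/n_T)·P.
At X = 0.585: the mole-fraction product g(X) = Π y_i^ν_i = 0.504. Since K_p = g(X)·P^{1}, P = (K_p/g)^(1/1) = (0.28/0.504)^(1/1) = 0.556 atm.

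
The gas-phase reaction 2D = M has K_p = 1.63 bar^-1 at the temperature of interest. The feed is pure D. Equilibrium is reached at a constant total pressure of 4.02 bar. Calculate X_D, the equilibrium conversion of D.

Let X = conversion of D (basis 1 mol D); extent of reaction ξ = 0.5X.
Species balance: n_D = 1 − X; n_M = 0.5X.
Total moles n_T = 1 − 0.5X.
Mole fractions y_i = n_i/n_T; K_p = p_M / (p_D^2) with p_i = y_i·P.
Equating to 1.63 bar^-1 and solving on 0 < X < 1: X = 0.808.

X = 0.808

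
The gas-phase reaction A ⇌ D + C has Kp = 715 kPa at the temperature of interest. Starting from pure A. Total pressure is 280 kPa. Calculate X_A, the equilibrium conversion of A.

Basis: 1 mol A initially; let X = conversion of A. Extent ξ = X.
Mole table: n_A = 1 − X; n_D = X; n_C = X.
Total moles n_T = 1 + X.
y_i = n_i/n_T, p_i = y_i·P. Kp = p_D p_C / (p_A).
This yields a degree-2 equation in X; solving on (0,1), X = 0.848.

X = 0.848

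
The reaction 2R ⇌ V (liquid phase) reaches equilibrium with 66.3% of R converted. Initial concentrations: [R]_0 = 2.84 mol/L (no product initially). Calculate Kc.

Let X = conversion of R.
Concentrations: [R] = 2.84 − 2.84X; [V] = 1.42X.
At X = 0.663: [R] = 0.957, [V] = 0.941.
Kc = [V] / ([R]^2) = 1.03 L/mol.

Kc = 1.03 L/mol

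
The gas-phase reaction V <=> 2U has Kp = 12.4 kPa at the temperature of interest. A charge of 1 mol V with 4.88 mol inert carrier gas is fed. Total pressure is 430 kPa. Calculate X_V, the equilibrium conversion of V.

X = 0.188

Take 1 mol V as basis and let X be its fractional conversion, so ξ = X.
Mole table: n_V = 1 − X; n_U = 2X; n_I = 4.88 (inert).
Total moles n_T = 5.88 + X.
With p_i = (n_i/n_T)P, Kp = p_U^2 / (p_V).
This yields a degree-2 equation in X; solving on (0,1), X = 0.188.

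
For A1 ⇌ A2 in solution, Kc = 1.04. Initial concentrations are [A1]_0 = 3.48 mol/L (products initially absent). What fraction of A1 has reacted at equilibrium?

Let X = conversion of A1; extent ξ = 3.48·X mol/L.
Concentrations: [A1] = 3.48 − 3.48X; [A2] = 3.48X.
Kc = [A2] / ([A1]).
Equating to 1.04: the physical root is X = 0.510.

X = 0.510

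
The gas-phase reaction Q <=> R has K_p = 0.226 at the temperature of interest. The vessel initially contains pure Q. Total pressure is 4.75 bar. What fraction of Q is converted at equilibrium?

X = 0.184

Let X = conversion of Q (basis 1 mol Q); extent of reaction ξ = X.
Moles: n_Q = 1 − X; n_R = X.
Total moles n_T = 1 (Δν = 0, constant).
y_i = n_i/n_T, p_i = y_i·P. K_p = p_R / (p_Q).
Substituting and setting equal to 0.226 gives a polynomial in X; the root in (0,1) is X = 0.184.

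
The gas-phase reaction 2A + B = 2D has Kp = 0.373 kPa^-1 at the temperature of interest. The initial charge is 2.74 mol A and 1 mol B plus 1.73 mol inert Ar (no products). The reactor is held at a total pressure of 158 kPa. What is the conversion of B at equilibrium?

Basis: 1 mol B initially; let X = conversion of B. Extent ξ = X.
Species balance: n_A = 2.74 − 2X; n_B = 1 − X; n_D = 2X; n_I = 1.73 (inert).
Summing: n_T = 5.47 − X.
With p_i = (n_i/n_T)P, Kp = p_D^2 / (p_A^2 p_B).
Substituting and setting equal to 0.373 kPa^-1 gives a polynomial in X; the root in (0,1) is X = 0.822.

X = 0.822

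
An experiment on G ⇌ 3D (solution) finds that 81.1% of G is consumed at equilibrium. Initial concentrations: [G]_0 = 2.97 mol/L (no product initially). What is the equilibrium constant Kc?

Let X = conversion of G.
Concentrations: [G] = 2.97 − 2.97X; [D] = 8.91X.
At X = 0.811: [G] = 0.561, [D] = 7.23.
Kc = [D]^3 / ([G]) = 672 (mol/L)^2.

Kc = 672 (mol/L)^2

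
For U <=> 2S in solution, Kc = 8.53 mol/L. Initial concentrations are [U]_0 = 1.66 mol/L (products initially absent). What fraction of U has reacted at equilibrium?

X = 0.660

Let X = conversion of U; extent ξ = 1.66·X mol/L.
Concentrations: [U] = 1.66 − 1.66X; [S] = 3.32X.
Kc = [S]^2 / ([U]).
Equating to 8.53 mol/L: the physical root is X = 0.660.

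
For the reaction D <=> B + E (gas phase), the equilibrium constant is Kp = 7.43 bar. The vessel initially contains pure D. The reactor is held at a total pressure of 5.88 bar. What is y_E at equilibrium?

Basis: 1 mol D initially; let X = conversion of D. Extent ξ = X.
Moles: n_D = 1 − X; n_B = X; n_E = X.
Summing: n_T = 1 + X.
Mole fractions y_i = n_i/n_T; Kp = p_B p_E / (p_D) with p_i = y_i·P.
Equating to 7.43 bar and solving on 0 < X < 1: X = 0.747.
Then n_E = 0.747, n_T = 1.75, so y_E = 0.428.

y_E = 0.428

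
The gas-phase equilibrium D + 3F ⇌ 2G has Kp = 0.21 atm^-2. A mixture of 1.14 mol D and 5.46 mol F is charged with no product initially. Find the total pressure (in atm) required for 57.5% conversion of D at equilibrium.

Take 1.14 mol D as basis and let X be its fractional conversion, so ξ = 1.14X.
Mole table: n_D = 1.14 − 1.14X; n_F = 5.46 − 3.42X; n_G = 2.28X.
Total moles n_T = 6.6 − 2.28X.
Kp = p_G^2 / (p_D p_F^3) with p_i = (n_i/n_T)·P.
At X = 0.575: the mole-fraction product g(X) = Π y_i^ν_i = 2.327. Since Kp = g(X)·P^{-2}, P = (g/Kp)^(1/2) = (2.327/0.21)^(1/2) = 3.33 atm.

P = 3.33 atm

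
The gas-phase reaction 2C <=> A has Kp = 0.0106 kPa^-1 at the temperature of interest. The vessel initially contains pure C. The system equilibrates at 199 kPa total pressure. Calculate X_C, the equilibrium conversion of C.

X = 0.674

Let X = conversion of C (basis 1 mol C); extent of reaction ξ = 0.5X.
Species balance: n_C = 1 − X; n_A = 0.5X.
n_T = Σnᵢ = 1 − 0.5X.
Mole fractions y_i = n_i/n_T; Kp = p_A / (p_C^2) with p_i = y_i·P.
This yields a degree-2 equation in X; solving on (0,1), X = 0.674.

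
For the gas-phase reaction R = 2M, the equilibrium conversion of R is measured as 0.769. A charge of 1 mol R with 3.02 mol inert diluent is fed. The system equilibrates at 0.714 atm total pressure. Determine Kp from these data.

Let X = conversion of R (basis 1 mol R); extent of reaction ξ = X.
Mole table: n_R = 1 − X; n_M = 2X; n_I = 3.02 (inert).
Summing: n_T = 4.02 + X.
At X = 0.769: n_R = 0.231, n_M = 1.54, n_T = 4.79.
p_i = (n_i/n_T)·P. Kp = p_M^2 / (p_R) = 1.53 atm.

Kp = 1.53 atm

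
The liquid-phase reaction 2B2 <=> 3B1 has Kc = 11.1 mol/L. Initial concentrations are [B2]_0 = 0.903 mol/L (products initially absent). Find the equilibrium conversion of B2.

X = 0.696

Let X = conversion of B2; extent ξ = 0.903X/2 mol/L.
Concentrations: [B2] = 0.903 − 0.903X; [B1] = 1.35X.
Kc = [B1]^3 / ([B2]^2).
Equating to 11.1 mol/L: the physical root is X = 0.696.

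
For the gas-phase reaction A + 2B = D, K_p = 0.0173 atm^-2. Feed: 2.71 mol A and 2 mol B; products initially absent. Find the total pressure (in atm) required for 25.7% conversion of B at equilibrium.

Let X = conversion of B (basis 2 mol B); extent of reaction ξ = X.
At extent ξ: n_A = 2.71 − X; n_B = 2 − 2X; n_D = X.
Summing: n_T = 4.71 − 2X.
K_p = p_D / (p_A p_B^2) with p_i = (n_i/n_T)·P.
At X = 0.257: the mole-fraction product g(X) = Π y_i^ν_i = 0.8354. Since K_p = g(X)·P^{-2}, P = (g/K_p)^(1/2) = (0.8354/0.0173)^(1/2) = 6.95 atm.

P = 6.95 atm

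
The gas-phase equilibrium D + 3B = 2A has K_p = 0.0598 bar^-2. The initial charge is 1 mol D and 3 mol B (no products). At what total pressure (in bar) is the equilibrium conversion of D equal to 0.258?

P = 2.57 bar

Let X = conversion of D (basis 1 mol D); extent of reaction ξ = X.
Mole table: n_D = 1 − X; n_B = 3 − 3X; n_A = 2X.
Summing: n_T = 4 − 2X.
K_p = p_A^2 / (p_D p_B^3) with p_i = (n_i/n_T)·P.
At X = 0.258: the mole-fraction product g(X) = Π y_i^ν_i = 0.3949. Since K_p = g(X)·P^{-2}, P = (g/K_p)^(1/2) = (0.3949/0.0598)^(1/2) = 2.57 bar.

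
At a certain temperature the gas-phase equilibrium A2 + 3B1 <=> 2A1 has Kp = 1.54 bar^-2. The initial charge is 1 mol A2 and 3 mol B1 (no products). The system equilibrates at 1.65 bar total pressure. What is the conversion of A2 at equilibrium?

X = 0.477

Basis: 1 mol A2 initially; let X = conversion of A2. Extent ξ = X.
Species balance: n_A2 = 1 − X; n_B1 = 3 − 3X; n_A1 = 2X.
n_T = Σnᵢ = 4 − 2X.
Mole fractions y_i = n_i/n_T; Kp = p_A1^2 / (p_A2 p_B1^3) with p_i = y_i·P.
Setting this equal to 1.54 bar^-2 and taking the physical root (0 < X < 1) gives X = 0.477.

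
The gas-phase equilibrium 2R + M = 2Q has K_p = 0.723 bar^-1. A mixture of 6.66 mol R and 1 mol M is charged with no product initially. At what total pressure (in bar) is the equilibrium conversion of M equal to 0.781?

P = 4.08 bar

Let X = conversion of M (basis 1 mol M); extent of reaction ξ = X.
Mole table: n_R = 6.66 − 2X; n_M = 1 − X; n_Q = 2X.
n_T = Σnᵢ = 7.66 − X.
K_p = p_Q^2 / (p_R^2 p_M) with p_i = (n_i/n_T)·P.
At X = 0.781: the mole-fraction product g(X) = Π y_i^ν_i = 2.949. Since K_p = g(X)·P^{-1}, P = (g/K_p)^(1/1) = (2.949/0.723)^(1/1) = 4.08 bar.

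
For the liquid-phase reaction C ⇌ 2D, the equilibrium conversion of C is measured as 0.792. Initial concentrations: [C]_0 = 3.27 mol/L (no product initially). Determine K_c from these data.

Let X = conversion of C.
Concentrations: [C] = 3.27 − 3.27X; [D] = 6.54X.
At X = 0.792: [C] = 0.68, [D] = 5.18.
K_c = [D]^2 / ([C]) = 39.4 mol/L.

K_c = 39.4 mol/L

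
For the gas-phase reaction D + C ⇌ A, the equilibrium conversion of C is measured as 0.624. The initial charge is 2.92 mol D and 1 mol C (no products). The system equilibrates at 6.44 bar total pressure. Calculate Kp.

Kp = 0.37 bar^-1

Take 1 mol C as basis and let X be its fractional conversion, so ξ = X.
Species balance: n_D = 2.92 − X; n_C = 1 − X; n_A = X.
n_T = Σnᵢ = 3.92 − X.
At X = 0.624: n_D = 2.3, n_C = 0.376, n_A = 0.624, n_T = 3.3.
p_i = (n_i/n_T)·P. Kp = p_A / (p_D p_C) = 0.37 bar^-1.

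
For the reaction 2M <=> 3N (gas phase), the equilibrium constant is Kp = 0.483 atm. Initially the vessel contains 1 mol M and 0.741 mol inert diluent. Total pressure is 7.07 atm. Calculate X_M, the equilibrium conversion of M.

Basis: 1 mol M initially; let X = conversion of M. Extent ξ = 0.5X.
At extent ξ: n_M = 1 − X; n_N = 1.5X; n_I = 0.741 (inert).
Summing: n_T = 1.74 + 0.5X.
y_i = n_i/n_T, p_i = y_i·P. Kp = p_N^3 / (p_M^2).
This yields a degree-3 equation in X; solving on (0,1), X = 0.272.

X = 0.272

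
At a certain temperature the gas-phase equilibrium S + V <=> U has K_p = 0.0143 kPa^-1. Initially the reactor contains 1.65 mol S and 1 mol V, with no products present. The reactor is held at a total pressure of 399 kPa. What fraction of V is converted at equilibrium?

Let X = conversion of V (basis 1 mol V); extent of reaction ξ = X.
Mole table: n_S = 1.65 − X; n_V = 1 − X; n_U = X.
n_T = Σnᵢ = 2.65 − X.
y_i = n_i/n_T, p_i = y_i·P. K_p = p_U / (p_S p_V).
This yields a degree-2 equation in X; solving on (0,1), X = 0.732.

X = 0.732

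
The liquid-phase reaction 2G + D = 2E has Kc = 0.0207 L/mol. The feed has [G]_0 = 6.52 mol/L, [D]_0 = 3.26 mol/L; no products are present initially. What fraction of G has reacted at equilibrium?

X = 0.190

Let X = conversion of G; extent ξ = 6.52X/2 mol/L.
Concentrations: [G] = 6.52 − 6.52X; [D] = 3.26 − 3.26X; [E] = 6.52X.
Kc = [E]^2 / ([G]^2 [D]).
Solving Kc = 0.0207 for X ∈ (0,1): X = 0.190.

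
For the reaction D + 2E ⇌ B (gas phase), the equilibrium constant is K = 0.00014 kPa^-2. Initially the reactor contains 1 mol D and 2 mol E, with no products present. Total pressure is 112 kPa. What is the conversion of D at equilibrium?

X = 0.357

Take 1 mol D as basis and let X be its fractional conversion, so ξ = X.
Species balance: n_D = 1 − X; n_E = 2 − 2X; n_B = X.
n_T = Σnᵢ = 3 − 2X.
With p_i = (n_i/n_T)P, K = p_B / (p_D p_E^2).
Equating to 0.00014 kPa^-2 and solving on 0 < X < 1: X = 0.357.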